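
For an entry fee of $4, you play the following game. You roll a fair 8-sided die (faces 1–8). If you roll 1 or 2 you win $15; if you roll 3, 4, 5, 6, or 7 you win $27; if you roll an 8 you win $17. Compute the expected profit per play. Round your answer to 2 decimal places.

E[payout] = (1/4)·15 + (1/8)·17 + (5/8)·27 = 91/4
Expected profit = 91/4 − 4 = 75/4 ≈ $18.75

$18.75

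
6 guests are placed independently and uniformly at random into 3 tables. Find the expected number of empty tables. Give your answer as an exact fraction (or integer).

Let Xⱼ=1 if table j is empty. P(Xⱼ=1) = ((3-1)/3)^6 = 64/729.
By linearity, E[#empty] = 3·64/729 = 64/243.

64/243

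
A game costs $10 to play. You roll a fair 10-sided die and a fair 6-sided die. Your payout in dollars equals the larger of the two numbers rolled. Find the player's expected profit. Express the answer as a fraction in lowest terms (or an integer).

Distribution of the larger of the two numbers rolled: 1 w.p. 1/60, 2 w.p. 1/20, 3 w.p. 1/12, 4 w.p. 7/60, 5 w.p. 3/20, 6 w.p. 11/60, …
E[payout] = (1/60)·1 + (1/20)·2 + (1/12)·3 + (7/60)·4 + (3/20)·5 + (11/60)·6 + (1/10)·7 + (1/10)·8 + (1/10)·9 + (1/10)·10 = 73/12
Expected profit = 73/12 − 10 = -47/12

-47/12 dollars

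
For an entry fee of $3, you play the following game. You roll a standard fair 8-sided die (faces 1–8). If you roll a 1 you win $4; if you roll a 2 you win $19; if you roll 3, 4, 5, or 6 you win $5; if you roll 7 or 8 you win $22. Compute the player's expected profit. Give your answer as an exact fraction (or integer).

E[payout] = (1/8)·4 + (1/2)·5 + (1/8)·19 + (1/4)·22 = 87/8
Expected profit = 87/8 − 3 = 63/8

63/8 dollars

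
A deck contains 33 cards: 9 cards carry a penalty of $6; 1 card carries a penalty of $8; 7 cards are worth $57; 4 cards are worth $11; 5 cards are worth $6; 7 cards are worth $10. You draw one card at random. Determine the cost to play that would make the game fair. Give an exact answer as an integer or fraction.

E[payout] = (9/33)·(-6) + (1/33)·(-8) + (7/33)·57 + (4/33)·11 + (5/33)·6 + (7/33)·10 = 481/33
Fair fee = E[payout] = 481/33

481/33 dollars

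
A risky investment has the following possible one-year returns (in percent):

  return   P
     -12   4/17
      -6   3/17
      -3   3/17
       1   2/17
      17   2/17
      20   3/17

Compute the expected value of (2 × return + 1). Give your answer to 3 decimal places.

E[2x+1] = (4/17)·(-23) + (3/17)·(-11) + (3/17)·(-5) + (2/17)·3 + (2/17)·35 + (3/17)·41
     = 59/17 ≈ 3.471

3.471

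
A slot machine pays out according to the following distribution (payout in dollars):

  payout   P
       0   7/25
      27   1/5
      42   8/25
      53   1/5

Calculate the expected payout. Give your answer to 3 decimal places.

E[X] = (7/25)·0 + (1/5)·27 + (8/25)·42 + (1/5)·53
     = 736/25 ≈ 29.440

$29.440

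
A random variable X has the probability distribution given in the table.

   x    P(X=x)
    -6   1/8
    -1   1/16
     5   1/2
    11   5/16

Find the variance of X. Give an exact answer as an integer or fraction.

E[X] = (1/8)·(-6) + (1/16)·(-1) + (1/2)·5 + (5/16)·11 = 41/8
E[X²] = (1/8)·36 + (1/16)·1 + (1/2)·25 + (5/16)·121 = 439/8
Var(X) = 439/8 − (41/8)² = 1831/64

1831/64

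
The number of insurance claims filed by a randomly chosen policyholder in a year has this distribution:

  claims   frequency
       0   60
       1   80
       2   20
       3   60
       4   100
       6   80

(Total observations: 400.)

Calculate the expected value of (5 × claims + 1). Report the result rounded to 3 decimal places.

15.750

Total = 400, so P(claims=0) = 60/400, etc.
E[5x+1] = (3/20)·1 + (1/5)·6 + (1/20)·11 + (3/20)·16 + (1/4)·21 + (1/5)·31
     = 63/4 ≈ 15.750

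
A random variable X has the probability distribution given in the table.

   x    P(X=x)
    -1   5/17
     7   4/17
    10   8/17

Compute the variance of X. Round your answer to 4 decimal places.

22.1730

E[X] = (5/17)·(-1) + (4/17)·7 + (8/17)·10 = 103/17
E[X²] = (5/17)·1 + (4/17)·49 + (8/17)·100 = 1001/17
Var(X) = 1001/17 − (103/17)² = 6408/289 ≈ 22.1730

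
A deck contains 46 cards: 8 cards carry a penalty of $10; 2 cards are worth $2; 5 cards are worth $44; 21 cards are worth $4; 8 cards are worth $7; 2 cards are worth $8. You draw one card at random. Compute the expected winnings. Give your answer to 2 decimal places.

E[payout] = (8/46)·(-10) + (2/46)·2 + (5/46)·44 + (21/46)·4 + (8/46)·7 + (2/46)·8 = 150/23
≈ $6.52

$6.52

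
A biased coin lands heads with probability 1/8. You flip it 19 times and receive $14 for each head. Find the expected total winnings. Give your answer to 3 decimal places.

E[#heads] = 19·1/8 = 19/8 (linearity over flips).
E[winnings] = 14·19/8 = 133/4.
≈ 33.250

$33.250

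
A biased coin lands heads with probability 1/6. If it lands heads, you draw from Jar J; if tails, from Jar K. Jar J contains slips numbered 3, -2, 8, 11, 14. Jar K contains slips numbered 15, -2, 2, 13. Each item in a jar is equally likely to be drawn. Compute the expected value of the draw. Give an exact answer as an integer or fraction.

209/30

E[X | Jar J] = (3 − 2 + 8 + 11 + 14)/5 = 34/5
E[X | Jar K] = (15 − 2 + 2 + 13)/4 = 7
E[X] = (1/6)·34/5 + (5/6)·7 = 209/30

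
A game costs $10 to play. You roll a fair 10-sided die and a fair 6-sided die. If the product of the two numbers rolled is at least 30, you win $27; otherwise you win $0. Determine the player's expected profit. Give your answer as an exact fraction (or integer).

E[payout] = (3/4)·0 + (1/4)·27 = 27/4
Expected profit = 27/4 − 10 = -13/4

-13/4 dollars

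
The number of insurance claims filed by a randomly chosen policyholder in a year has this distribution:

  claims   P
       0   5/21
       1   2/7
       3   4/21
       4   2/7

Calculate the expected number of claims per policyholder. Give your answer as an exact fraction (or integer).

E[X] = (5/21)·0 + (2/7)·1 + (4/21)·3 + (2/7)·4
     = 2

2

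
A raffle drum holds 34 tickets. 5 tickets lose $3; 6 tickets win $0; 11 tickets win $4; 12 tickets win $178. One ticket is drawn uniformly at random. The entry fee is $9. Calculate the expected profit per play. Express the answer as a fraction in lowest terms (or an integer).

1859/34 dollars

E[payout] = (5/34)·(-3) + (6/34)·0 + (11/34)·4 + (12/34)·178 = 2165/34
Expected profit = 2165/34 − 9 = 1859/34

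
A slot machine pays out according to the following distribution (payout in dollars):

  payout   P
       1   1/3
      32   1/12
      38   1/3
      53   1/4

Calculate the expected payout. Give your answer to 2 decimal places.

$28.92

E[X] = (1/3)·1 + (1/12)·32 + (1/3)·38 + (1/4)·53
     = 347/12 ≈ 28.92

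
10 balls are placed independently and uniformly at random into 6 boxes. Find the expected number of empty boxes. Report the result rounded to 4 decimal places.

0.9690

Let Xⱼ=1 if box j is empty. P(Xⱼ=1) = ((6-1)/6)^10 = 9765625/60466176.
By linearity, E[#empty] = 6·9765625/60466176 = 9765625/10077696.
≈ 0.9690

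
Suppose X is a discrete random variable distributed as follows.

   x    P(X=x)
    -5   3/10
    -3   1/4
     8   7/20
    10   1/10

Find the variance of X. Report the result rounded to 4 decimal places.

E[X] = (3/10)·(-5) + (1/4)·(-3) + (7/20)·8 + (1/10)·10 = 31/20
E[X²] = (3/10)·25 + (1/4)·9 + (7/20)·64 + (1/10)·100 = 843/20
Var(X) = 843/20 − (31/20)² = 15899/400 ≈ 39.7475

39.7475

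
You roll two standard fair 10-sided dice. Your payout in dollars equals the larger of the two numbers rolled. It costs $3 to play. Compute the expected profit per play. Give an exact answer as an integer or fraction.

83/20 dollars

Distribution of the larger of the two numbers rolled: 1 w.p. 1/100, 2 w.p. 3/100, 3 w.p. 1/20, 4 w.p. 7/100, 5 w.p. 9/100, 6 w.p. 11/100, …
E[payout] = (1/100)·1 + (3/100)·2 + (1/20)·3 + (7/100)·4 + (9/100)·5 + (11/100)·6 + (13/100)·7 + (3/20)·8 + (17/100)·9 + (19/100)·10 = 143/20
Expected profit = 143/20 − 3 = 83/20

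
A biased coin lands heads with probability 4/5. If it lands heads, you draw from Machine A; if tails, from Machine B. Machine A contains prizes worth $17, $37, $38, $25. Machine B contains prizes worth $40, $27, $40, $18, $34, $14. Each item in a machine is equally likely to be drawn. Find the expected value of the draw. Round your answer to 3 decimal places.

$29.167

E[X | Machine A] = (17 + 37 + 38 + 25)/4 = 117/4
E[X | Machine B] = (40 + 27 + 40 + 18 + 34 + 14)/6 = 173/6
E[X] = (4/5)·117/4 + (1/5)·173/6 = 175/6 ≈ 29.167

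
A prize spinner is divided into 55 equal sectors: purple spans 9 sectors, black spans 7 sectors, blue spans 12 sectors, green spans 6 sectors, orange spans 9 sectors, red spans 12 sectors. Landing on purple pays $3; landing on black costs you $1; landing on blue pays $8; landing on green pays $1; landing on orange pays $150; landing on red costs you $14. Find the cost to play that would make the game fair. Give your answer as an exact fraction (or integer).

1304/55 dollars

E[payout] = (9/55)·3 + (7/55)·(-1) + (12/55)·8 + (6/55)·1 + (9/55)·150 + (12/55)·(-14) = 1304/55
Fair fee = E[payout] = 1304/55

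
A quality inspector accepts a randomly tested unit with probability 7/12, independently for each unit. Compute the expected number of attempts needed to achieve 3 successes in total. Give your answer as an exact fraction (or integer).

36/7

By linearity (sum of 3 independent geometric waits), E[trials] = 3/p = 3/(7/12) = 36/7.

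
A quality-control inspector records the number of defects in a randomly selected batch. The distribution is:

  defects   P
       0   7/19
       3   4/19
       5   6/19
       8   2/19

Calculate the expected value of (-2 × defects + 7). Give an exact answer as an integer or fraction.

E[-2x+7] = (7/19)·7 + (4/19)·1 + (6/19)·(-3) + (2/19)·(-9)
     = 17/19

17/19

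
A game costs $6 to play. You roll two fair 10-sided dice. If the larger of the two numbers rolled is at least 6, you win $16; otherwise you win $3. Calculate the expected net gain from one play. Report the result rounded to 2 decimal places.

E[payout] = (1/4)·3 + (3/4)·16 = 51/4
Expected profit = 51/4 − 6 = 27/4 ≈ $6.75

$6.75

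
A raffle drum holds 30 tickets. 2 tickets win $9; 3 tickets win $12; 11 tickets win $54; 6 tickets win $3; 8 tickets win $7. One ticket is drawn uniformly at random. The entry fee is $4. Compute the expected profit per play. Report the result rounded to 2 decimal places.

E[payout] = (2/30)·9 + (3/30)·12 + (11/30)·54 + (6/30)·3 + (8/30)·7 = 361/15
Expected profit = 361/15 − 4 = 301/15 ≈ $20.07

$20.07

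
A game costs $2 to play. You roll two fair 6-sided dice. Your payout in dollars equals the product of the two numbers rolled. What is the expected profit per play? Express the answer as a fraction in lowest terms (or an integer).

Distribution of the product of the two numbers rolled: 1 w.p. 1/36, 2 w.p. 1/18, 3 w.p. 1/18, 4 w.p. 1/12, 5 w.p. 1/18, 6 w.p. 1/9, …
E[payout] = (1/36)·1 + (1/18)·2 + (1/18)·3 + (1/12)·4 + (1/18)·5 + (1/9)·6 + (1/18)·8 + (1/36)·9 + (1/18)·10 + (1/9)·12 + (1/18)·15 + (1/36)·16 + (1/18)·18 + (1/18)·20 + (1/18)·24 + (1/36)·25 + (1/18)·30 + (1/36)·36 = 49/4
Expected profit = 49/4 − 2 = 41/4

41/4 dollars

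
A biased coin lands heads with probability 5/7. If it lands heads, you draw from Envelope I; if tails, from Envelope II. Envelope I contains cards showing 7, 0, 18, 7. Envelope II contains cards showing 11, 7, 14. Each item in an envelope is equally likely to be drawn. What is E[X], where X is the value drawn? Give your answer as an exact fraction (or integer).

184/21

E[X | Envelope I] = (7 + 0 + 18 + 7)/4 = 8
E[X | Envelope II] = (11 + 7 + 14)/3 = 32/3
E[X] = (5/7)·8 + (2/7)·32/3 = 184/21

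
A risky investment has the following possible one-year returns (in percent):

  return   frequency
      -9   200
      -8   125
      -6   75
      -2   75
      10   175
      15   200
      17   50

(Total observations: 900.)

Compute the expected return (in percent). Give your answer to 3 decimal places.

Total = 900, so P(return=-9) = 200/900, etc.
E[X] = (2/9)·(-9) + (5/36)·(-8) + (1/12)·(-6) + (1/12)·(-2) + (7/36)·10 + (2/9)·15 + (1/18)·17
     = 22/9 ≈ 2.444

2.444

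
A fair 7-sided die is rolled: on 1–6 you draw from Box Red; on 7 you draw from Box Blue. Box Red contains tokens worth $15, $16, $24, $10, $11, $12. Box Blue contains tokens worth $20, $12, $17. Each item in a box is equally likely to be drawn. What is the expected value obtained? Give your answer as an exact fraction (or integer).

313/21 dollars

E[X | Box Red] = (15 + 16 + 24 + 10 + 11 + 12)/6 = 44/3
E[X | Box Blue] = (20 + 12 + 17)/3 = 49/3
E[X] = (6/7)·44/3 + (1/7)·49/3 = 313/21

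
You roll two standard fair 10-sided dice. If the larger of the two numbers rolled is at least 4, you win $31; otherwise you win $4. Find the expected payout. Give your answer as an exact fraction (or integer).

E[payout] = (9/100)·4 + (91/100)·31 = 2857/100

2857/100 dollars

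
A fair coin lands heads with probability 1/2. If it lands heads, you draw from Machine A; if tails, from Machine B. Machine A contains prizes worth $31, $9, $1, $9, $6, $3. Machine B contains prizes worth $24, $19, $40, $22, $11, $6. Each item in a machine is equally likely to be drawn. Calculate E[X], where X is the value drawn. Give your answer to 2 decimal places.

$15.08

E[X | Machine A] = (31 + 9 + 1 + 9 + 6 + 3)/6 = 59/6
E[X | Machine B] = (24 + 19 + 40 + 22 + 11 + 6)/6 = 61/3
E[X] = (1/2)·59/6 + (1/2)·61/3 = 181/12 ≈ 15.08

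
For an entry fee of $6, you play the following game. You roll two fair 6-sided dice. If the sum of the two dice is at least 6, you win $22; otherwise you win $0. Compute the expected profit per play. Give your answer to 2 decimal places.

E[payout] = (5/18)·0 + (13/18)·22 = 143/9
Expected profit = 143/9 − 6 = 89/9 ≈ $9.89

$9.89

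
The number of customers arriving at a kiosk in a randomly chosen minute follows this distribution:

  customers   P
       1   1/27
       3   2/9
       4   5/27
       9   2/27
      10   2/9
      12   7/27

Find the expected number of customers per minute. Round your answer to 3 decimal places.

E[X] = (1/27)·1 + (2/9)·3 + (5/27)·4 + (2/27)·9 + (2/9)·10 + (7/27)·12
     = 67/9 ≈ 7.444

7.444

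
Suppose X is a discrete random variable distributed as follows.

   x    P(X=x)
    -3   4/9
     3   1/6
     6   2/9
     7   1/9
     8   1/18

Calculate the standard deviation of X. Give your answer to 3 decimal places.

E[X] = 31/18, E[X²] = 45/2
Var(X) = E[X²] − (E[X])² = 45/2 − 961/324 = 6329/324
SD(X) = √(6329/324) ≈ 4.420

4.420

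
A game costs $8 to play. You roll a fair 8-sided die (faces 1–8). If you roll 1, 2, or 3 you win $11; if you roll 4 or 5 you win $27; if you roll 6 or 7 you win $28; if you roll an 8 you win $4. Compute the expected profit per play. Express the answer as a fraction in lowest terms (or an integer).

E[payout] = (1/8)·4 + (3/8)·11 + (1/4)·27 + (1/4)·28 = 147/8
Expected profit = 147/8 − 8 = 83/8

83/8 dollars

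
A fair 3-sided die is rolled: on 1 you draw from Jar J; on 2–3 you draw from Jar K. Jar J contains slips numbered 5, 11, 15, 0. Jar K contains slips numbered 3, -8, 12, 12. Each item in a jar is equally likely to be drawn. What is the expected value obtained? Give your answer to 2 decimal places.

E[X | Jar J] = (5 + 11 + 15 + 0)/4 = 31/4
E[X | Jar K] = (3 − 8 + 12 + 12)/4 = 19/4
E[X] = (1/3)·31/4 + (2/3)·19/4 = 23/4 ≈ 5.75

5.75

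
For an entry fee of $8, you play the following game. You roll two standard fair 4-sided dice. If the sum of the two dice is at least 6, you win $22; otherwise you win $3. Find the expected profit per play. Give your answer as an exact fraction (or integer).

17/8 dollars

E[payout] = (5/8)·3 + (3/8)·22 = 81/8
Expected profit = 81/8 − 8 = 17/8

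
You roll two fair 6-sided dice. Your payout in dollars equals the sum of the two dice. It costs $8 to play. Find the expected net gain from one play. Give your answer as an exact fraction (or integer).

Distribution of the sum of the two dice: 2 w.p. 1/36, 3 w.p. 1/18, 4 w.p. 1/12, 5 w.p. 1/9, 6 w.p. 5/36, 7 w.p. 1/6, …
E[payout] = (1/36)·2 + (1/18)·3 + (1/12)·4 + (1/9)·5 + (5/36)·6 + (1/6)·7 + (5/36)·8 + (1/9)·9 + (1/12)·10 + (1/18)·11 + (1/36)·12 = 7
Expected profit = 7 − 8 = -1

-$1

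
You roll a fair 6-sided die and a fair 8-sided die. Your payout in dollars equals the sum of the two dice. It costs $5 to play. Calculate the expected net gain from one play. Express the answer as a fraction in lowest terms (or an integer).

Distribution of the sum of the two dice: 2 w.p. 1/48, 3 w.p. 1/24, 4 w.p. 1/16, 5 w.p. 1/12, 6 w.p. 5/48, 7 w.p. 1/8, …
E[payout] = (1/48)·2 + (1/24)·3 + (1/16)·4 + (1/12)·5 + (5/48)·6 + (1/8)·7 + (1/8)·8 + (1/8)·9 + (5/48)·10 + (1/12)·11 + (1/16)·12 + (1/24)·13 + (1/48)·14 = 8
Expected profit = 8 − 5 = 3

$3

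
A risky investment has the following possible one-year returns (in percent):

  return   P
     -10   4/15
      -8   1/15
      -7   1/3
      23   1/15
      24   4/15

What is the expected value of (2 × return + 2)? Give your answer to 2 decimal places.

E[2x+2] = (4/15)·(-18) + (1/15)·(-14) + (1/3)·(-12) + (1/15)·48 + (4/15)·50
     = 34/5 ≈ 6.80

6.80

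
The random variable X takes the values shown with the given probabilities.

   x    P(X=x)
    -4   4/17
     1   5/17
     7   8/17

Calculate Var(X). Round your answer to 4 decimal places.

20.1107

E[X] = (4/17)·(-4) + (5/17)·1 + (8/17)·7 = 45/17
E[X²] = (4/17)·16 + (5/17)·1 + (8/17)·49 = 461/17
Var(X) = 461/17 − (45/17)² = 5812/289 ≈ 20.1107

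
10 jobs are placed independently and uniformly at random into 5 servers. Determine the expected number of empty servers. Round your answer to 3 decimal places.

0.537

Let Xⱼ=1 if server j is empty. P(Xⱼ=1) = ((5-1)/5)^10 = 1048576/9765625.
By linearity, E[#empty] = 5·1048576/9765625 = 1048576/1953125.
≈ 0.537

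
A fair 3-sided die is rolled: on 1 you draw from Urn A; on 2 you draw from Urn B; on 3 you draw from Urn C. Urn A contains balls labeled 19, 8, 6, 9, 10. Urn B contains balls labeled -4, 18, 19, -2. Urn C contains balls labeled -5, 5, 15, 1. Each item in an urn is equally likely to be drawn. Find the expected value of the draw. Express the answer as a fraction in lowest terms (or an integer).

E[X | Urn A] = (19 + 8 + 6 + 9 + 10)/5 = 52/5
E[X | Urn B] = (-4 + 18 + 19 − 2)/4 = 31/4
E[X | Urn C] = (-5 + 5 + 15 + 1)/4 = 4
E[X] = (1/3)·52/5 + (1/3)·31/4 + (1/3)·4 = 443/60

443/60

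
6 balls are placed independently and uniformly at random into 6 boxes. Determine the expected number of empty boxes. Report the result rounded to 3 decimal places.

Let Xⱼ=1 if box j is empty. P(Xⱼ=1) = ((6-1)/6)^6 = 15625/46656.
By linearity, E[#empty] = 6·15625/46656 = 15625/7776.
≈ 2.009

2.009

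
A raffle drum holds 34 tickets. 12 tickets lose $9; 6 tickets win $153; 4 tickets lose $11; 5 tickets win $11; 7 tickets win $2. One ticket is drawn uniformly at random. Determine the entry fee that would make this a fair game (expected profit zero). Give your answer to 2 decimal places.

E[payout] = (12/34)·(-9) + (6/34)·153 + (4/34)·(-11) + (5/34)·11 + (7/34)·2 = 835/34
Fair fee = E[payout] = 835/34 ≈ $24.56

$24.56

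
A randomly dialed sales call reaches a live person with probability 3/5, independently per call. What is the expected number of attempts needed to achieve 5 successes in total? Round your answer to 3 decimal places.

8.333

By linearity (sum of 5 independent geometric waits), E[trials] = 5/p = 5/(3/5) = 25/3.
≈ 8.333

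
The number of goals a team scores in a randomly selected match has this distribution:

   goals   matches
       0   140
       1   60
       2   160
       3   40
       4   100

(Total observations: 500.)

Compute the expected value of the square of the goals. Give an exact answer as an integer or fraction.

133/25

Total = 500, so P(goals=0) = 140/500, etc.
E[X²] = (7/25)·0 + (3/25)·1 + (8/25)·4 + (2/25)·9 + (1/5)·16
     = 133/25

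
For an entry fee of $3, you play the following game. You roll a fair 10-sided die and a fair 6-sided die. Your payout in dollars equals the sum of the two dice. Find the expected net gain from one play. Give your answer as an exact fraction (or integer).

$6

Distribution of the sum of the two dice: 2 w.p. 1/60, 3 w.p. 1/30, 4 w.p. 1/20, 5 w.p. 1/15, 6 w.p. 1/12, 7 w.p. 1/10, …
E[payout] = (1/60)·2 + (1/30)·3 + (1/20)·4 + (1/15)·5 + (1/12)·6 + (1/10)·7 + (1/10)·8 + (1/10)·9 + (1/10)·10 + (1/10)·11 + (1/12)·12 + (1/15)·13 + (1/20)·14 + (1/30)·15 + (1/60)·16 = 9
Expected profit = 9 − 3 = 6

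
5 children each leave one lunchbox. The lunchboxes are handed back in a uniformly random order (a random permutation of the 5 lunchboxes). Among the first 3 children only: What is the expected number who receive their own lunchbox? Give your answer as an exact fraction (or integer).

3/5

Let Xᵢ = 1 if person i gets their own lunchbox. For each i, P(Xᵢ=1) = 1/5.
By linearity of expectation, E[X₁+…+X_3] = 3·(1/5) = 3/5.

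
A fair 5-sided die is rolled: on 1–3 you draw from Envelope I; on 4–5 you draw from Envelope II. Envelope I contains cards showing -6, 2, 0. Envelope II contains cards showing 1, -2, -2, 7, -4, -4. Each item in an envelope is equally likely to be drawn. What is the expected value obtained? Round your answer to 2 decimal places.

E[X | Envelope I] = (-6 + 2 + 0)/3 = -4/3
E[X | Envelope II] = (1 − 2 − 2 + 7 − 4 − 4)/6 = -2/3
E[X] = (3/5)·(-4/3) + (2/5)·(-2/3) = -16/15 ≈ -1.07

-1.07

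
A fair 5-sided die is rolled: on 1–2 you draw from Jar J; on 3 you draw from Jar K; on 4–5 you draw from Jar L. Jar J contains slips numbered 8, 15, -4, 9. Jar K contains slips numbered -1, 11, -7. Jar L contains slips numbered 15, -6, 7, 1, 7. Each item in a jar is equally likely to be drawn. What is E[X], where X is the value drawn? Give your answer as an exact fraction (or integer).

123/25

E[X | Jar J] = (8 + 15 − 4 + 9)/4 = 7
E[X | Jar K] = (-1 + 11 − 7)/3 = 1
E[X | Jar L] = (15 − 6 + 7 + 1 + 7)/5 = 24/5
E[X] = (2/5)·7 + (1/5)·1 + (2/5)·24/5 = 123/25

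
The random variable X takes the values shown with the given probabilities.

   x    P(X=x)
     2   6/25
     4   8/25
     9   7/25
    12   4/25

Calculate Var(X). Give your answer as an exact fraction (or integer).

E[X] = (6/25)·2 + (8/25)·4 + (7/25)·9 + (4/25)·12 = 31/5
E[X²] = (6/25)·4 + (8/25)·16 + (7/25)·81 + (4/25)·144 = 259/5
Var(X) = 259/5 − (31/5)² = 334/25

334/25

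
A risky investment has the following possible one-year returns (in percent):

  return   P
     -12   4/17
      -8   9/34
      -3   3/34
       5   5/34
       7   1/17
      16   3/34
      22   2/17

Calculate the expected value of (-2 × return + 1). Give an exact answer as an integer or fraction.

E[-2x+1] = (4/17)·25 + (9/34)·17 + (3/34)·7 + (5/34)·(-9) + (1/17)·(-13) + (3/34)·(-31) + (2/17)·(-43)
     = 19/17

19/17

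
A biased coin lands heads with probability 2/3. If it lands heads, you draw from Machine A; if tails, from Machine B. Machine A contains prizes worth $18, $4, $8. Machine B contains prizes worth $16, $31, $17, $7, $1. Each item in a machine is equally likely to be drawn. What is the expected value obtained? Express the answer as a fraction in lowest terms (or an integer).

E[X | Machine A] = (18 + 4 + 8)/3 = 10
E[X | Machine B] = (16 + 31 + 17 + 7 + 1)/5 = 72/5
E[X] = (2/3)·10 + (1/3)·72/5 = 172/15

172/15 dollars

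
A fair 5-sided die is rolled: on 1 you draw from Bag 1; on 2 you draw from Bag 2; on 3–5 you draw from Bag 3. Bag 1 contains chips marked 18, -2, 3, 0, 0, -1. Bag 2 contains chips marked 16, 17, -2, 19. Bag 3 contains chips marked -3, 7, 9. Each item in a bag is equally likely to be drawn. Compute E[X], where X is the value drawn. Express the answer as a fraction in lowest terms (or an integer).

E[X | Bag 1] = (18 − 2 + 3 + 0 + 0 − 1)/6 = 3
E[X | Bag 2] = (16 + 17 − 2 + 19)/4 = 25/2
E[X | Bag 3] = (-3 + 7 + 9)/3 = 13/3
E[X] = (1/5)·3 + (1/5)·25/2 + (3/5)·13/3 = 57/10

57/10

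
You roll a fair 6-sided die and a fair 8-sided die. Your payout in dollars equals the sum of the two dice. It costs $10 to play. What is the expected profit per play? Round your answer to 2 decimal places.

Distribution of the sum of the two dice: 2 w.p. 1/48, 3 w.p. 1/24, 4 w.p. 1/16, 5 w.p. 1/12, 6 w.p. 5/48, 7 w.p. 1/8, …
E[payout] = (1/48)·2 + (1/24)·3 + (1/16)·4 + (1/12)·5 + (5/48)·6 + (1/8)·7 + (1/8)·8 + (1/8)·9 + (5/48)·10 + (1/12)·11 + (1/16)·12 + (1/24)·13 + (1/48)·14 = 8
Expected profit = 8 − 10 = -2 ≈ -$2.00

-$2.00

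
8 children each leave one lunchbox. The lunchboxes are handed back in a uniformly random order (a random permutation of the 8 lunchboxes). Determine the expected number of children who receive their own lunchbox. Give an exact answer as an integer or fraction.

1

Let Xᵢ = 1 if person i gets their own lunchbox. For each i, P(Xᵢ=1) = 1/8.
By linearity of expectation, E[X₁+…+X_8] = 8·(1/8) = 1.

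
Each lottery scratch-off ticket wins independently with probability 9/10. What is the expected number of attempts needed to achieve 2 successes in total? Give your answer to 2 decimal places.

By linearity (sum of 2 independent geometric waits), E[trials] = 2/p = 2/(9/10) = 20/9.
≈ 2.22

2.22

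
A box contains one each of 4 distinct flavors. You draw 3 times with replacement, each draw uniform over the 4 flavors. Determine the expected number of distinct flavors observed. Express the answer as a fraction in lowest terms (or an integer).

Let Xⱼ=1 if type j appears at least once. P(Xⱼ=1) = 1 − ((4−1)/4)^3 = 37/64.
E[#distinct] = 4·37/64 = 37/16.

37/16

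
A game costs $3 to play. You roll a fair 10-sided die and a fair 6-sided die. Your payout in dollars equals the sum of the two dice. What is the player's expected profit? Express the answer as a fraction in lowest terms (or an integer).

Distribution of the sum of the two dice: 2 w.p. 1/60, 3 w.p. 1/30, 4 w.p. 1/20, 5 w.p. 1/15, 6 w.p. 1/12, 7 w.p. 1/10, …
E[payout] = (1/60)·2 + (1/30)·3 + (1/20)·4 + (1/15)·5 + (1/12)·6 + (1/10)·7 + (1/10)·8 + (1/10)·9 + (1/10)·10 + (1/10)·11 + (1/12)·12 + (1/15)·13 + (1/20)·14 + (1/30)·15 + (1/60)·16 = 9
Expected profit = 9 − 3 = 6

$6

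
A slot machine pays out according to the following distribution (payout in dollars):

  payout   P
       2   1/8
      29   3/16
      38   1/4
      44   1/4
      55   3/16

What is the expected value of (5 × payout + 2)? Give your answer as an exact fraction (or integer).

369/2

E[5x+2] = (1/8)·12 + (3/16)·147 + (1/4)·192 + (1/4)·222 + (3/16)·277
     = 369/2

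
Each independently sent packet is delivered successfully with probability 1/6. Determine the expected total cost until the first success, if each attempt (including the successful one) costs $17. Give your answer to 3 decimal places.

E[#attempts] = 1/p = 6; E[cost] = 17·6 = 102.
≈ 102.000

$102.000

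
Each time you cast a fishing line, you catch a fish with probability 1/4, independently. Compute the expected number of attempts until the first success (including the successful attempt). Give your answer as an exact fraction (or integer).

For a geometric distribution, E[trials] = 1/p = 1/(1/4) = 4.

4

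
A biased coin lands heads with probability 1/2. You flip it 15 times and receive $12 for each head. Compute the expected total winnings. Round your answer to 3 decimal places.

E[#heads] = 15·1/2 = 15/2 (linearity over flips).
E[winnings] = 12·15/2 = 90.
≈ 90.000

$90.000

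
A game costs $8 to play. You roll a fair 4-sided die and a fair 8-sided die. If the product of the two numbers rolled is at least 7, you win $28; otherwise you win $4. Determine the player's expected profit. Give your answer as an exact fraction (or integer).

$11

E[payout] = (3/8)·4 + (5/8)·28 = 19
Expected profit = 19 − 8 = 11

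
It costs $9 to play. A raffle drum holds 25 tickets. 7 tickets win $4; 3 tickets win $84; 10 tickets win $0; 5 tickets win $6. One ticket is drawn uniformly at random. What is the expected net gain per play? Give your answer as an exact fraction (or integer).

17/5 dollars

E[payout] = (7/25)·4 + (3/25)·84 + (10/25)·0 + (5/25)·6 = 62/5
Expected profit = 62/5 − 9 = 17/5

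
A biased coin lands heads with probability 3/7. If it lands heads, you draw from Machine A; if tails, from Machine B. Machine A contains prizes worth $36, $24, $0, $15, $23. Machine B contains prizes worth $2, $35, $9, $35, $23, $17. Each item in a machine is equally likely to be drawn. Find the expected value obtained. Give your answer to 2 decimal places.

E[X | Machine A] = (36 + 24 + 0 + 15 + 23)/5 = 98/5
E[X | Machine B] = (2 + 35 + 9 + 35 + 23 + 17)/6 = 121/6
E[X] = (3/7)·98/5 + (4/7)·121/6 = 2092/105 ≈ 19.92

$19.92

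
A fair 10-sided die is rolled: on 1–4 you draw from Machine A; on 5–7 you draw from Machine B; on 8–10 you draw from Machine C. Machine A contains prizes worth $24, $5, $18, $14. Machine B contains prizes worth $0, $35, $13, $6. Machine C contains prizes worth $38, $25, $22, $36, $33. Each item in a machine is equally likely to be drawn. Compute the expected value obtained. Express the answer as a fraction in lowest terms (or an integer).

1939/100 dollars

E[X | Machine A] = (24 + 5 + 18 + 14)/4 = 61/4
E[X | Machine B] = (0 + 35 + 13 + 6)/4 = 27/2
E[X | Machine C] = (38 + 25 + 22 + 36 + 33)/5 = 154/5
E[X] = (2/5)·61/4 + (3/10)·27/2 + (3/10)·154/5 = 1939/100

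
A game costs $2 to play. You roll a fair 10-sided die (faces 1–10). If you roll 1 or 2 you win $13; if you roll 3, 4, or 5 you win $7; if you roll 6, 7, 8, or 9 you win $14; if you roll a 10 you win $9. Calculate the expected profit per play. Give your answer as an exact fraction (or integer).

E[payout] = (3/10)·7 + (1/10)·9 + (1/5)·13 + (2/5)·14 = 56/5
Expected profit = 56/5 − 2 = 46/5

46/5 dollars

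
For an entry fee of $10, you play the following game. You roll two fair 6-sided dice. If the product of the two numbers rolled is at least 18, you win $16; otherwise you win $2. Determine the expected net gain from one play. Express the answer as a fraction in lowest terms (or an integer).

E[payout] = (13/18)·2 + (5/18)·16 = 53/9
Expected profit = 53/9 − 10 = -37/9

-37/9 dollars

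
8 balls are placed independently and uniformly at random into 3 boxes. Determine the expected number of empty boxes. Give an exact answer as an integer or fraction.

Let Xⱼ=1 if box j is empty. P(Xⱼ=1) = ((3-1)/3)^8 = 256/6561.
By linearity, E[#empty] = 3·256/6561 = 256/2187.

256/2187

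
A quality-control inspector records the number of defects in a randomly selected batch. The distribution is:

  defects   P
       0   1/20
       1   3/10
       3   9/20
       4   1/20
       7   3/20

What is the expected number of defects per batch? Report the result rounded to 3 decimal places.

E[X] = (1/20)·0 + (3/10)·1 + (9/20)·3 + (1/20)·4 + (3/20)·7
     = 29/10 ≈ 2.900

2.900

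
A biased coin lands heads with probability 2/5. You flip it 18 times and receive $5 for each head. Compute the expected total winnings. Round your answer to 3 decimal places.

$36.000

E[#heads] = 18·2/5 = 36/5 (linearity over flips).
E[winnings] = 5·36/5 = 36.
≈ 36.000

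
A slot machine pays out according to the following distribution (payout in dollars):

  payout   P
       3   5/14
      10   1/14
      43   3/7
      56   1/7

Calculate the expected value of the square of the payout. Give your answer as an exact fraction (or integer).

17511/14

E[X²] = (5/14)·9 + (1/14)·100 + (3/7)·1849 + (1/7)·3136
     = 17511/14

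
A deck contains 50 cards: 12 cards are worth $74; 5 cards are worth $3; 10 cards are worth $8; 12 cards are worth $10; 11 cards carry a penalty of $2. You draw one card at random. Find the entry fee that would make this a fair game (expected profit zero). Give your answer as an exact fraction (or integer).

1081/50 dollars

E[payout] = (12/50)·74 + (5/50)·3 + (10/50)·8 + (12/50)·10 + (11/50)·(-2) = 1081/50
Fair fee = E[payout] = 1081/50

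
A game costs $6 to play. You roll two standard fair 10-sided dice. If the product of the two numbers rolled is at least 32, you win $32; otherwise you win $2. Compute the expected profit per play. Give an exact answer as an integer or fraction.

77/10 dollars

E[payout] = (61/100)·2 + (39/100)·32 = 137/10
Expected profit = 137/10 − 6 = 77/10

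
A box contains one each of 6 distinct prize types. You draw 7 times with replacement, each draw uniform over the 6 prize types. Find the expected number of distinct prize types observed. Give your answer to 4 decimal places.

4.3255

Let Xⱼ=1 if type j appears at least once. P(Xⱼ=1) = 1 − ((6−1)/6)^7 = 201811/279936.
E[#distinct] = 6·201811/279936 = 201811/46656.
≈ 4.3255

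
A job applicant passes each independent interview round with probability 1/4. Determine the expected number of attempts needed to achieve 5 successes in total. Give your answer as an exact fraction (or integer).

20

By linearity (sum of 5 independent geometric waits), E[trials] = 5/p = 5/(1/4) = 20.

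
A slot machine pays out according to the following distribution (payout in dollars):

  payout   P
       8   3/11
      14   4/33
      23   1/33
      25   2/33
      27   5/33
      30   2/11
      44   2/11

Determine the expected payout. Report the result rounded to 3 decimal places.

$23.636

E[X] = (3/11)·8 + (4/33)·14 + (1/33)·23 + (2/33)·25 + (5/33)·27 + (2/11)·30 + (2/11)·44
     = 260/11 ≈ 23.636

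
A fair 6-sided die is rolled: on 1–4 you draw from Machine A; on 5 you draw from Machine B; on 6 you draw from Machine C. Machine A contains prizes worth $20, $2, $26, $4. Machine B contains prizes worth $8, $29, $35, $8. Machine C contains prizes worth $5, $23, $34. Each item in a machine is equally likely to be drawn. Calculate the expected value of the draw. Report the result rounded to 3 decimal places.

E[X | Machine A] = (20 + 2 + 26 + 4)/4 = 13
E[X | Machine B] = (8 + 29 + 35 + 8)/4 = 20
E[X | Machine C] = (5 + 23 + 34)/3 = 62/3
E[X] = (2/3)·13 + (1/6)·20 + (1/6)·62/3 = 139/9 ≈ 15.444

$15.444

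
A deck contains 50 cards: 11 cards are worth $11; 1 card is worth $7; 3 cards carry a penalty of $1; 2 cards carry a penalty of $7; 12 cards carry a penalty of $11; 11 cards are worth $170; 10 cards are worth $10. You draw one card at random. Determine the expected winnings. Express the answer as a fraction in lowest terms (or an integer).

1949/50 dollars

E[payout] = (11/50)·11 + (1/50)·7 + (3/50)·(-1) + (2/50)·(-7) + (12/50)·(-11) + (11/50)·170 + (10/50)·10 = 1949/50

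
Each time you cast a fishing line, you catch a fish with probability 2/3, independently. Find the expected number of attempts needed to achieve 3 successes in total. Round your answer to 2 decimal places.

4.50

By linearity (sum of 3 independent geometric waits), E[trials] = 3/p = 3/(2/3) = 9/2.
≈ 4.50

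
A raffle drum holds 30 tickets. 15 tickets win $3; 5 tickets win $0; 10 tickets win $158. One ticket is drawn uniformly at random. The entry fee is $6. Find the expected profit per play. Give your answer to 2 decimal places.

$48.17

E[payout] = (15/30)·3 + (5/30)·0 + (10/30)·158 = 325/6
Expected profit = 325/6 − 6 = 289/6 ≈ $48.17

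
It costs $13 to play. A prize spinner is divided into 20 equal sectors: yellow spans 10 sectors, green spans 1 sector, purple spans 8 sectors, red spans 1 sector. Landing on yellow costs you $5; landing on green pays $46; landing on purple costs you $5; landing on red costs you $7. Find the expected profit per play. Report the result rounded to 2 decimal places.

-$15.55

E[payout] = (10/20)·(-5) + (1/20)·46 + (8/20)·(-5) + (1/20)·(-7) = -51/20
Expected profit = -51/20 − 13 = -311/20 ≈ -$15.55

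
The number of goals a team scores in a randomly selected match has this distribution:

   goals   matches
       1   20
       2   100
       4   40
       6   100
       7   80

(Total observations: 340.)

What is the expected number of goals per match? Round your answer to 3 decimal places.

4.529

Total = 340, so P(goals=1) = 20/340, etc.
E[X] = (1/17)·1 + (5/17)·2 + (2/17)·4 + (5/17)·6 + (4/17)·7
     = 77/17 ≈ 4.529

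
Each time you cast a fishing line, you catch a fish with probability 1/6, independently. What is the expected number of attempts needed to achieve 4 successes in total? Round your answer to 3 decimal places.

By linearity (sum of 4 independent geometric waits), E[trials] = 4/p = 4/(1/6) = 24.
≈ 24.000

24.000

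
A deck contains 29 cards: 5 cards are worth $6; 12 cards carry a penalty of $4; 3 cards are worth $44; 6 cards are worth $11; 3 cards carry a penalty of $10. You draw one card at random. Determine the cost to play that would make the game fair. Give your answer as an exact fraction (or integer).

E[payout] = (5/29)·6 + (12/29)·(-4) + (3/29)·44 + (6/29)·11 + (3/29)·(-10) = 150/29
Fair fee = E[payout] = 150/29

150/29 dollars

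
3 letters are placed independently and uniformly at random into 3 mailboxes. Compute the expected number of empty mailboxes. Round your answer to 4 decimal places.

0.8889

Let Xⱼ=1 if mailbox j is empty. P(Xⱼ=1) = ((3-1)/3)^3 = 8/27.
By linearity, E[#empty] = 3·8/27 = 8/9.
≈ 0.8889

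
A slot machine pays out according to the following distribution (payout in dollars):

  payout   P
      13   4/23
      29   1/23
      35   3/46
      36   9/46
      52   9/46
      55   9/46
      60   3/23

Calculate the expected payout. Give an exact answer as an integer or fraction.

E[X] = (4/23)·13 + (1/23)·29 + (3/46)·35 + (9/46)·36 + (9/46)·52 + (9/46)·55 + (3/23)·60
     = 957/23

957/23 dollars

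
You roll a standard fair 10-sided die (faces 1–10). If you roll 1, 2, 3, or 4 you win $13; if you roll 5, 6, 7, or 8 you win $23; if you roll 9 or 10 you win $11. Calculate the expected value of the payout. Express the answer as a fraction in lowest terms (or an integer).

E[payout] = (1/5)·11 + (2/5)·13 + (2/5)·23 = 83/5

83/5 dollars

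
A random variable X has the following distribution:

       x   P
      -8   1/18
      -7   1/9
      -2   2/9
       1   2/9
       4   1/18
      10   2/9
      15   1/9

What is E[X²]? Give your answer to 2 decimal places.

58.22

E[X²] = (1/18)·64 + (1/9)·49 + (2/9)·4 + (2/9)·1 + (1/18)·16 + (2/9)·100 + (1/9)·225
     = 524/9 ≈ 58.22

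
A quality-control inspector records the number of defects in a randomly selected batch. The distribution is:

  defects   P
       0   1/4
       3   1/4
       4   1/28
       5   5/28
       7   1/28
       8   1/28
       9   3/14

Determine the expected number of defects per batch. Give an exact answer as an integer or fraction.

E[X] = (1/4)·0 + (1/4)·3 + (1/28)·4 + (5/28)·5 + (1/28)·7 + (1/28)·8 + (3/14)·9
     = 17/4

17/4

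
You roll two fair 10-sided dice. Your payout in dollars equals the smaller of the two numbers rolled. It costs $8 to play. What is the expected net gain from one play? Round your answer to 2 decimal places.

-$4.15

Distribution of the smaller of the two numbers rolled: 1 w.p. 19/100, 2 w.p. 17/100, 3 w.p. 3/20, 4 w.p. 13/100, 5 w.p. 11/100, 6 w.p. 9/100, …
E[payout] = (19/100)·1 + (17/100)·2 + (3/20)·3 + (13/100)·4 + (11/100)·5 + (9/100)·6 + (7/100)·7 + (1/20)·8 + (3/100)·9 + (1/100)·10 = 77/20
Expected profit = 77/20 − 8 = -83/20 ≈ -$4.15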